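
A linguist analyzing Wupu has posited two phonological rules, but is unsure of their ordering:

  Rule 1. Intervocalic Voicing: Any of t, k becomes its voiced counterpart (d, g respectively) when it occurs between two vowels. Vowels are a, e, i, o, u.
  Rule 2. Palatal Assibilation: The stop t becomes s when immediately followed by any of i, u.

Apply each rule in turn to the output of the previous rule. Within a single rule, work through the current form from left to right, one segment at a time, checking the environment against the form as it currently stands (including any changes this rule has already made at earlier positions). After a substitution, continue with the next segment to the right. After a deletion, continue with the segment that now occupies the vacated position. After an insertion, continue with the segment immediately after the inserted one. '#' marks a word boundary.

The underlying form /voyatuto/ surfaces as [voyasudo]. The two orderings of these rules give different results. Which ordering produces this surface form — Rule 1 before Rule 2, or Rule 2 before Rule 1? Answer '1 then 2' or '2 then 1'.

Order 1 then 2:
  1 Intervocalic Voicing: [voyatuto] → [voyadudo]
  2 Palatal Assibilation: no change — [voyadudo]
  result: [voyadudo]
Order 2 then 1:
  2 Palatal Assibilation: [voyatuto] → [voyasuto]
  1 Intervocalic Voicing: [voyasuto] → [voyasudo]
  result: [voyasudo]

2 then 1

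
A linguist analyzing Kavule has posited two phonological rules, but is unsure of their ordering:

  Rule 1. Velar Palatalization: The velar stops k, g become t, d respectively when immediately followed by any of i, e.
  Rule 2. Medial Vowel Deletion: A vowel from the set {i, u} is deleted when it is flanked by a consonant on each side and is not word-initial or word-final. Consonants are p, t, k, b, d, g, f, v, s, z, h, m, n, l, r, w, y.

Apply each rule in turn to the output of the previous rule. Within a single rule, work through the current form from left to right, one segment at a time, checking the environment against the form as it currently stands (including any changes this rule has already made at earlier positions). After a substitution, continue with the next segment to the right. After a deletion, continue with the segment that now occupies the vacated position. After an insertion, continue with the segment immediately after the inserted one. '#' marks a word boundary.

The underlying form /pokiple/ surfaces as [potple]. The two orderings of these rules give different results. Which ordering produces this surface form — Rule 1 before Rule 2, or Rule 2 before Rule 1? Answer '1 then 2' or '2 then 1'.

Order 1 then 2:
  1 Velar Palatalization: [pokiple] → [potiple]
  2 Medial Vowel Deletion: [potiple] → [potple]
  result: [potple]
Order 2 then 1:
  2 Medial Vowel Deletion: [pokiple] → [pokple]
  1 Velar Palatalization: no change — [pokple]
  result: [pokple]

1 then 2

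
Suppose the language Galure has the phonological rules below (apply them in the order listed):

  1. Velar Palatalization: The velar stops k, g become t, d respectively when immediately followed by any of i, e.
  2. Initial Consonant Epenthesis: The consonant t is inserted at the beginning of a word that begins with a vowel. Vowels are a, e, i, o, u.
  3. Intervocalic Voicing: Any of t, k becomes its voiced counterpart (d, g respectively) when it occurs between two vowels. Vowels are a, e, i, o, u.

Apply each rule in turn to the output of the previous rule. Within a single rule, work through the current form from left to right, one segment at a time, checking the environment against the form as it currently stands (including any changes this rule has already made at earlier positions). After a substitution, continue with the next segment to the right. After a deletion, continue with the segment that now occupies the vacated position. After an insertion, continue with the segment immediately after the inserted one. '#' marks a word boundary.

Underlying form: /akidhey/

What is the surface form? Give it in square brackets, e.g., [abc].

1 Velar Palatalization: [akidhey] → [atidhey]
2 Initial Consonant Epenthesis: [atidhey] → [tatidhey]
3 Intervocalic Voicing: [tatidhey] → [tadidhey]

[tadidhey]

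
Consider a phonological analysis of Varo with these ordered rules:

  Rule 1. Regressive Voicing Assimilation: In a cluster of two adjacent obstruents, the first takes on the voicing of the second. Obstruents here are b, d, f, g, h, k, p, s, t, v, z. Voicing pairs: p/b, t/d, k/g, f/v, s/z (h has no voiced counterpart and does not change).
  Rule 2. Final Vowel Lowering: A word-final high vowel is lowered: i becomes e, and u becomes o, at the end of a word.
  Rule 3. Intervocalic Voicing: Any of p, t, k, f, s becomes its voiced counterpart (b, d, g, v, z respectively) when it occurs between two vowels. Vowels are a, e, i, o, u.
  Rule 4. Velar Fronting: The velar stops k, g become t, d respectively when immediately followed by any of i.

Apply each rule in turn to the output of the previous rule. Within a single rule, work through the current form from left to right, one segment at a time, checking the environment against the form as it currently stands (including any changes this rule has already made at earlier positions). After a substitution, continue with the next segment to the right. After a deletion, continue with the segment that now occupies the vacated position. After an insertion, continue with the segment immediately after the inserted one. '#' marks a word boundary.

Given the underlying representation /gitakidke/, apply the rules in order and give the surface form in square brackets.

Rule 1 Regressive Voicing Assimilation: [gitakidke] → [gitakitke]
Rule 2 Final Vowel Lowering: no change — [gitakitke]
Rule 3 Intervocalic Voicing: [gitakitke] → [gidagitke]
Rule 4 Velar Fronting: [gidagitke] → [didaditke]

[didaditke]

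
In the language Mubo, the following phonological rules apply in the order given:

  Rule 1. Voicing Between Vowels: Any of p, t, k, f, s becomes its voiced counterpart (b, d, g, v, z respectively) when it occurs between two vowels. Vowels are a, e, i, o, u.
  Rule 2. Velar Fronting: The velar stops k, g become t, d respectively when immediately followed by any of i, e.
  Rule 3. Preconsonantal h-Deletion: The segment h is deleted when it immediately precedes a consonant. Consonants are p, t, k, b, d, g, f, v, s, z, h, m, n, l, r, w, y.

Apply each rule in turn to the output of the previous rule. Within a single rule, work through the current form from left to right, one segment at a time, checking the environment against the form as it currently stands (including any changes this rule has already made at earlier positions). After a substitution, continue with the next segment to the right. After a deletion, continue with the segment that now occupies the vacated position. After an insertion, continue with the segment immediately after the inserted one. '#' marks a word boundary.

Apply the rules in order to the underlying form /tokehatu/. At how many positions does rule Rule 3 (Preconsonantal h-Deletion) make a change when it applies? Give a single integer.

0

Rule 1 Voicing Between Vowels: [tokehatu] → [togehadu]
Rule 2 Velar Fronting: [togehadu] → [todehadu]
Rule 3 Preconsonantal h-Deletion: no change — [todehadu]
Rule Rule 3 changed 0 position(s).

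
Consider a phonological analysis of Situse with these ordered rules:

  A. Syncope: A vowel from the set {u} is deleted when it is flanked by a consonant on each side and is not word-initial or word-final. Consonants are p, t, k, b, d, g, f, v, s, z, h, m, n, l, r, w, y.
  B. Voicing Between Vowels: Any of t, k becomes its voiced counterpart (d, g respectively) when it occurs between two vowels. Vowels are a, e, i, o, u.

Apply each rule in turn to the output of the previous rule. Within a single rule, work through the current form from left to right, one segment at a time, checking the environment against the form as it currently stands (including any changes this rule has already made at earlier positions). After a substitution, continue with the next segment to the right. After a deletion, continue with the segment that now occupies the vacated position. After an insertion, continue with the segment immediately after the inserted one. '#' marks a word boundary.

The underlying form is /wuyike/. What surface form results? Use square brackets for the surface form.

[wyige]

A Syncope: [wuyike] → [wyike]
B Voicing Between Vowels: [wyike] → [wyige]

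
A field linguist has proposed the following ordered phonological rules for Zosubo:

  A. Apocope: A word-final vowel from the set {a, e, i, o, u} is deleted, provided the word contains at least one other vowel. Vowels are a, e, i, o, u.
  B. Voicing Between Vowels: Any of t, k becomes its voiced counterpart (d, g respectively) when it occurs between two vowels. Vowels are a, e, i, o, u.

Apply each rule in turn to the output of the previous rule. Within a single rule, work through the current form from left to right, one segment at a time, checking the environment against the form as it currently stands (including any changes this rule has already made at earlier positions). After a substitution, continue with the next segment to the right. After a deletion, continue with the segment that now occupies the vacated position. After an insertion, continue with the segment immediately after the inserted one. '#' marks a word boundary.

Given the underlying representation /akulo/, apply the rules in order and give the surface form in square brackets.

A Apocope: [akulo] → [akul]
B Voicing Between Vowels: [akul] → [agul]

[agul]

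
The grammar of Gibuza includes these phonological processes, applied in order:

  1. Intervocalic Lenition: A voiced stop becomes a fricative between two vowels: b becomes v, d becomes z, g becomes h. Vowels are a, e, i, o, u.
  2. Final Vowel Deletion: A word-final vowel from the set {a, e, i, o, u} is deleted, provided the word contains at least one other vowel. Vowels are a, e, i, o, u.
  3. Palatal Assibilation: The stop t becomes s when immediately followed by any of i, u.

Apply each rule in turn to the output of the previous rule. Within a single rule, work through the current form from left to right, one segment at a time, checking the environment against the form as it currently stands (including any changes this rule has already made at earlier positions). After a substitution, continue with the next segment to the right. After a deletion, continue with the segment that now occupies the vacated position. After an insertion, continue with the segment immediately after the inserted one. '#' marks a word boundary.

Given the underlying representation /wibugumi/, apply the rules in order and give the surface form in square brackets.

[wivuhum]

1 Intervocalic Lenition: [wibugumi] → [wivuhumi]
2 Final Vowel Deletion: [wivuhumi] → [wivuhum]
3 Palatal Assibilation: no change — [wivuhum]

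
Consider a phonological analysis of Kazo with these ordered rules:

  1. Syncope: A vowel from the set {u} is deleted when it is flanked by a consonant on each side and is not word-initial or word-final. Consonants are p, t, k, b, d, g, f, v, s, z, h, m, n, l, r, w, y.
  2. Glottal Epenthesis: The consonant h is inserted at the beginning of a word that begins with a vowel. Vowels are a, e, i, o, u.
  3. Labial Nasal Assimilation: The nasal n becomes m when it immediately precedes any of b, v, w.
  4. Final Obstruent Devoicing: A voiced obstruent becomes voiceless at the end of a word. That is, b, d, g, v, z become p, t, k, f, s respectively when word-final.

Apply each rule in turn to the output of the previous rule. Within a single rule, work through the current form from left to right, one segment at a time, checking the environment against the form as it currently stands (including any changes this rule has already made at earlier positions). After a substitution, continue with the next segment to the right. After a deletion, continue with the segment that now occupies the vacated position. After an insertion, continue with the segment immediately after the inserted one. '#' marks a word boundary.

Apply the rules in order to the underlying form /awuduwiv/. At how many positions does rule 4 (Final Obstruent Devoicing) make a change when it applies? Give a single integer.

1 Syncope: [awuduwiv] → [awdwiv]
2 Glottal Epenthesis: [awdwiv] → [hawdwiv]
3 Labial Nasal Assimilation: no change — [hawdwiv]
4 Final Obstruent Devoicing: [hawdwiv] → [hawdwif]
Rule 4 changed 1 position(s).

1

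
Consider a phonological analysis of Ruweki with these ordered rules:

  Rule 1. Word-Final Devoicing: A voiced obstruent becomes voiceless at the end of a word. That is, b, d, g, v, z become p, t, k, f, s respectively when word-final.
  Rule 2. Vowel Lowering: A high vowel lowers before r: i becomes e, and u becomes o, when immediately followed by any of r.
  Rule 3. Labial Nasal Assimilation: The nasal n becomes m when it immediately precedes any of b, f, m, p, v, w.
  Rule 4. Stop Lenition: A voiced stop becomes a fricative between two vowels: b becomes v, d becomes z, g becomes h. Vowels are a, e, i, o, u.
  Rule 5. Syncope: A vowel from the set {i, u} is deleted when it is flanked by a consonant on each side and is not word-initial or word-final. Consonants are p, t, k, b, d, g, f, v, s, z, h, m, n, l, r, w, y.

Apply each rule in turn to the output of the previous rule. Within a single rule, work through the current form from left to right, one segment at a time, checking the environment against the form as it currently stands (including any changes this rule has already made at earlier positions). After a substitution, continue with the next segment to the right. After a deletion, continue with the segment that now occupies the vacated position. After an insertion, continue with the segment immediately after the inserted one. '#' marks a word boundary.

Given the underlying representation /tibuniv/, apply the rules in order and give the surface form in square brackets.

Rule 1 Word-Final Devoicing: [tibuniv] → [tibunif]
Rule 2 Vowel Lowering: no change — [tibunif]
Rule 3 Labial Nasal Assimilation: no change — [tibunif]
Rule 4 Stop Lenition: [tibunif] → [tivunif]
Rule 5 Syncope: [tivunif] → [tvnf]

[tvnf]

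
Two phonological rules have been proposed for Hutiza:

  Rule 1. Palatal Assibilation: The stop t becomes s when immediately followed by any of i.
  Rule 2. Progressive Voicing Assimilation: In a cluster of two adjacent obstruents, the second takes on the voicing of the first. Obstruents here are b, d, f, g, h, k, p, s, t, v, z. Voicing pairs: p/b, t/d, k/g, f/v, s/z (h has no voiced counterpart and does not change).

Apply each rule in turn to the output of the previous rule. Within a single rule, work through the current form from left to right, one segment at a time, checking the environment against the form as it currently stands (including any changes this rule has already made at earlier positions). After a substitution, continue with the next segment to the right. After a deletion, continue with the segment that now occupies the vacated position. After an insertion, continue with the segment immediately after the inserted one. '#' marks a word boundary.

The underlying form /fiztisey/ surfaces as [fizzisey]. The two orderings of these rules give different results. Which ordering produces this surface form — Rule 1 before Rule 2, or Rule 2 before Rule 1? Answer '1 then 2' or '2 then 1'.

Order 1 then 2:
  1 Palatal Assibilation: [fiztisey] → [fizsisey]
  2 Progressive Voicing Assimilation: [fizsisey] → [fizzisey]
  result: [fizzisey]
Order 2 then 1:
  2 Progressive Voicing Assimilation: [fiztisey] → [fizdisey]
  1 Palatal Assibilation: no change — [fizdisey]
  result: [fizdisey]

1 then 2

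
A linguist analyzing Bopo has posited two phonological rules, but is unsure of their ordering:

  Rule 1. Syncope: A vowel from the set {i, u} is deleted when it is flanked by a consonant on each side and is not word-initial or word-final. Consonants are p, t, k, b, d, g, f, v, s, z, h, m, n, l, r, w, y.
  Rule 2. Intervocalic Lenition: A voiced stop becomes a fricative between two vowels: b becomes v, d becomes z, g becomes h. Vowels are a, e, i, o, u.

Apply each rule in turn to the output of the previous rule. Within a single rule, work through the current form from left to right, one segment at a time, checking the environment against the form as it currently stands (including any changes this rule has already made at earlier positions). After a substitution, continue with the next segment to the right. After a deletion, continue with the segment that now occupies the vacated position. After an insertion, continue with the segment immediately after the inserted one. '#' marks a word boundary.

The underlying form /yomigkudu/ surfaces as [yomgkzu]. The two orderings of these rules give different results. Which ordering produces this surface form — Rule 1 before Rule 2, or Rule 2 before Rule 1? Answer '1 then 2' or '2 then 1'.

2 then 1

Order 1 then 2:
  1 Syncope: [yomigkudu] → [yomgkdu]
  2 Intervocalic Lenition: no change — [yomgkdu]
  result: [yomgkdu]
Order 2 then 1:
  2 Intervocalic Lenition: [yomigkudu] → [yomigkuzu]
  1 Syncope: [yomigkuzu] → [yomgkzu]
  result: [yomgkzu]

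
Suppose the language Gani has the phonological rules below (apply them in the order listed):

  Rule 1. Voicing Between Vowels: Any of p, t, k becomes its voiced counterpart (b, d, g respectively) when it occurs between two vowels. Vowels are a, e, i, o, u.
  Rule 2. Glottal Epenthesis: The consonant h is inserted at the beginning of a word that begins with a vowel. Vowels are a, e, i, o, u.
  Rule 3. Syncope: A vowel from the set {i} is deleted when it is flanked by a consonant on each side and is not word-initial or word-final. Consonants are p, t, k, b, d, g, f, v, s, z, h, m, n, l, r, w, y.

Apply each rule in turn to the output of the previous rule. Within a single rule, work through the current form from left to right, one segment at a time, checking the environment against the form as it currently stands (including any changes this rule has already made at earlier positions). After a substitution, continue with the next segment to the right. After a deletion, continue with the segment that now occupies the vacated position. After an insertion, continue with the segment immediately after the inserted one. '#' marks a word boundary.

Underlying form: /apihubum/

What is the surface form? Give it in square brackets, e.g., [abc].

[habhubum]

Rule 1 Voicing Between Vowels: [apihubum] → [abihubum]
Rule 2 Glottal Epenthesis: [abihubum] → [habihubum]
Rule 3 Syncope: [habihubum] → [habhubum]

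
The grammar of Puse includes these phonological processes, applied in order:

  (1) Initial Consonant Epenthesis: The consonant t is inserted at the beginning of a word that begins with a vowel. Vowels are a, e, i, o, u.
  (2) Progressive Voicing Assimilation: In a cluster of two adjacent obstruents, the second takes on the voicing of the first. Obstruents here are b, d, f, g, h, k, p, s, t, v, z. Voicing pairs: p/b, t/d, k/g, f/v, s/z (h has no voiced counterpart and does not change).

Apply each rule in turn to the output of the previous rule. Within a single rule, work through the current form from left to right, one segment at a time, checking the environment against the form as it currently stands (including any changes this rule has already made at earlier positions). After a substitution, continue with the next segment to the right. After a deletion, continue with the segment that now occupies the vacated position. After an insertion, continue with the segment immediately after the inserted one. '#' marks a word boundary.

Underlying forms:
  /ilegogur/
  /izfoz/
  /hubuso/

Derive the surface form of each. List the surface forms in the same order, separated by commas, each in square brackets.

/ilegogur/:
  (1) Initial Consonant Epenthesis: [ilegogur] → [tilegogur]
  (2) Progressive Voicing Assimilation: no change — [tilegogur]
/izfoz/:
  (1) Initial Consonant Epenthesis: [izfoz] → [tizfoz]
  (2) Progressive Voicing Assimilation: [tizfoz] → [tizvoz]
/hubuso/:
  (1) Initial Consonant Epenthesis: no change — [hubuso]
  (2) Progressive Voicing Assimilation: no change — [hubuso]

[tilegogur], [tizvoz], [hubuso]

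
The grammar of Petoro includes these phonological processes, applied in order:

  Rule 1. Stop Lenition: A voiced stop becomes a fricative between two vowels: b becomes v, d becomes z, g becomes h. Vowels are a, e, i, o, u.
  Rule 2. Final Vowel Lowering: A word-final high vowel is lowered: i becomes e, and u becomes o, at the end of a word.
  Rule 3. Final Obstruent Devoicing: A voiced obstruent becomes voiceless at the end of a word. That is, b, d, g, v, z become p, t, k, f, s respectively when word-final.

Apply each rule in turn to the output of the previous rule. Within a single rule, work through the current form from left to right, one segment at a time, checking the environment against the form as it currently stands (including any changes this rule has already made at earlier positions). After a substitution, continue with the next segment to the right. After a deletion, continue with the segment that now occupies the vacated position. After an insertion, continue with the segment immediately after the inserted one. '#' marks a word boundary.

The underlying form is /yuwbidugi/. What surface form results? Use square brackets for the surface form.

[yuwbizuhe]

Rule 1 Stop Lenition: [yuwbidugi] → [yuwbizuhi]
Rule 2 Final Vowel Lowering: [yuwbizuhi] → [yuwbizuhe]
Rule 3 Final Obstruent Devoicing: no change — [yuwbizuhe]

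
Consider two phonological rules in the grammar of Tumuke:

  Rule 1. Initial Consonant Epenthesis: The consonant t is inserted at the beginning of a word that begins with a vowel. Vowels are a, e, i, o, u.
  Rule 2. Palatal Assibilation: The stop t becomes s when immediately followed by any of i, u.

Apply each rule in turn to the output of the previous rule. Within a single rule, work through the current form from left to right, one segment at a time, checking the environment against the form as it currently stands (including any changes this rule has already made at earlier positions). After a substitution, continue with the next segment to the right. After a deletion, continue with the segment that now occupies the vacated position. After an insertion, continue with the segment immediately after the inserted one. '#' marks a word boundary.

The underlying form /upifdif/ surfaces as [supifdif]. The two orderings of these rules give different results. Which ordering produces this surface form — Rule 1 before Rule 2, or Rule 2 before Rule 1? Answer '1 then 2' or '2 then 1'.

Order 1 then 2:
  1 Initial Consonant Epenthesis: [upifdif] → [tupifdif]
  2 Palatal Assibilation: [tupifdif] → [supifdif]
  result: [supifdif]
Order 2 then 1:
  2 Palatal Assibilation: no change — [upifdif]
  1 Initial Consonant Epenthesis: [upifdif] → [tupifdif]
  result: [tupifdif]

1 then 2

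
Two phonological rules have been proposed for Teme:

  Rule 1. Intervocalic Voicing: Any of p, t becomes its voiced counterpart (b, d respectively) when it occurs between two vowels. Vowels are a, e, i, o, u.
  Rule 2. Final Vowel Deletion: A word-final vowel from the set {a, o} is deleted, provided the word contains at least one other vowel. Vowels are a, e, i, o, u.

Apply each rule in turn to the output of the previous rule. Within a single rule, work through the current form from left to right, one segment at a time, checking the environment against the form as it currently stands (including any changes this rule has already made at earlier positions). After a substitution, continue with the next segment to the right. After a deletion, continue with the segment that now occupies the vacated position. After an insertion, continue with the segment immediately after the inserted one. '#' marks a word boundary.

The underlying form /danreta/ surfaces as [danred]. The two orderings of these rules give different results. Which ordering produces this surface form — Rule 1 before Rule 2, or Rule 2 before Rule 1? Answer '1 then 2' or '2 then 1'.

Order 1 then 2:
  1 Intervocalic Voicing: [danreta] → [danreda]
  2 Final Vowel Deletion: [danreda] → [danred]
  result: [danred]
Order 2 then 1:
  2 Final Vowel Deletion: [danreta] → [danret]
  1 Intervocalic Voicing: no change — [danret]
  result: [danret]

1 then 2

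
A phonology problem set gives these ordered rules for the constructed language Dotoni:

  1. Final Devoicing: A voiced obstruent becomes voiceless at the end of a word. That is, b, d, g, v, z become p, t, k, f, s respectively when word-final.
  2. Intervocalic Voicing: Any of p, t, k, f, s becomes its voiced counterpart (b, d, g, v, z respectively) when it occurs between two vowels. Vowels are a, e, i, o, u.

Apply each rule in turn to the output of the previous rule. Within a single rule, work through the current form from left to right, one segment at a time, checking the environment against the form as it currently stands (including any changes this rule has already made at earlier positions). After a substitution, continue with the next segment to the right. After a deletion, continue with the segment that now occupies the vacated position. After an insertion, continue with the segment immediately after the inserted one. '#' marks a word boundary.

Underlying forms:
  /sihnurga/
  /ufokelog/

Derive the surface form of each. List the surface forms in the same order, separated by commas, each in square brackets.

/sihnurga/:
  1 Final Devoicing: no change — [sihnurga]
  2 Intervocalic Voicing: no change — [sihnurga]
/ufokelog/:
  1 Final Devoicing: [ufokelog] → [ufokelok]
  2 Intervocalic Voicing: [ufokelok] → [uvogelok]

[sihnurga], [uvogelok]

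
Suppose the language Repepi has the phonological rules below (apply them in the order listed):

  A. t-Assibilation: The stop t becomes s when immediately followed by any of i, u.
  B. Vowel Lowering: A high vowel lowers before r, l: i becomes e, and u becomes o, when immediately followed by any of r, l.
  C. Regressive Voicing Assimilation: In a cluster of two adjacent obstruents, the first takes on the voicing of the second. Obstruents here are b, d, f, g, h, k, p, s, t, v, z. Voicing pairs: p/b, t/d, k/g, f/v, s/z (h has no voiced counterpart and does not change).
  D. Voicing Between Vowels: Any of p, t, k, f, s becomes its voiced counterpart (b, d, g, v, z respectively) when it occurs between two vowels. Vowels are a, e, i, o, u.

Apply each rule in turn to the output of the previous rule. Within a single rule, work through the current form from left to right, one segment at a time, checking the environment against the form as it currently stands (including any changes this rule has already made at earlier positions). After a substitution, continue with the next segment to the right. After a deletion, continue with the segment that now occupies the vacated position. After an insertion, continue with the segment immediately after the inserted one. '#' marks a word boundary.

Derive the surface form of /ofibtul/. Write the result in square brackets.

A t-Assibilation: [ofibtul] → [ofibsul]
B Vowel Lowering: [ofibsul] → [ofibsol]
C Regressive Voicing Assimilation: [ofibsol] → [ofipsol]
D Voicing Between Vowels: [ofipsol] → [ovipsol]

[ovipsol]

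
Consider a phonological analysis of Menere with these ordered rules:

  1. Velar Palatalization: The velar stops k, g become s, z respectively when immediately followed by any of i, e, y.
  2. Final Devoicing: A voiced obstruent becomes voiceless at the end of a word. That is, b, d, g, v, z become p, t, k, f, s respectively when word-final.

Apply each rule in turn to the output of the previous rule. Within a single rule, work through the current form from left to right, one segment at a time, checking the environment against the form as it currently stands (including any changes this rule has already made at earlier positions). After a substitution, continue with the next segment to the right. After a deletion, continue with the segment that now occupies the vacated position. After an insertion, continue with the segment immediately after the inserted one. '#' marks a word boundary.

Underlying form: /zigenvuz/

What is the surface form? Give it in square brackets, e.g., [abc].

1 Velar Palatalization: [zigenvuz] → [zizenvuz]
2 Final Devoicing: [zizenvuz] → [zizenvus]

[zizenvus]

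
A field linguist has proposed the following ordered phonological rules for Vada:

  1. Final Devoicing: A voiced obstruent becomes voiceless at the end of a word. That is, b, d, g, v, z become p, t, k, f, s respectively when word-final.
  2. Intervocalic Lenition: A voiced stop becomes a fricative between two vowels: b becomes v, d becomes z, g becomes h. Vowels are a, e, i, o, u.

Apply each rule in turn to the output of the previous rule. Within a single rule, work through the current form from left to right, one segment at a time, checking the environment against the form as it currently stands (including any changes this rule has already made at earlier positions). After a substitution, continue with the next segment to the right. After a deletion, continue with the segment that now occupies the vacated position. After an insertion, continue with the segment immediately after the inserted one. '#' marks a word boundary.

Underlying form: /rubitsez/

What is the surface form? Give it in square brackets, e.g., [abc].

[ruvitses]

1 Final Devoicing: [rubitsez] → [rubitses]
2 Intervocalic Lenition: [rubitses] → [ruvitses]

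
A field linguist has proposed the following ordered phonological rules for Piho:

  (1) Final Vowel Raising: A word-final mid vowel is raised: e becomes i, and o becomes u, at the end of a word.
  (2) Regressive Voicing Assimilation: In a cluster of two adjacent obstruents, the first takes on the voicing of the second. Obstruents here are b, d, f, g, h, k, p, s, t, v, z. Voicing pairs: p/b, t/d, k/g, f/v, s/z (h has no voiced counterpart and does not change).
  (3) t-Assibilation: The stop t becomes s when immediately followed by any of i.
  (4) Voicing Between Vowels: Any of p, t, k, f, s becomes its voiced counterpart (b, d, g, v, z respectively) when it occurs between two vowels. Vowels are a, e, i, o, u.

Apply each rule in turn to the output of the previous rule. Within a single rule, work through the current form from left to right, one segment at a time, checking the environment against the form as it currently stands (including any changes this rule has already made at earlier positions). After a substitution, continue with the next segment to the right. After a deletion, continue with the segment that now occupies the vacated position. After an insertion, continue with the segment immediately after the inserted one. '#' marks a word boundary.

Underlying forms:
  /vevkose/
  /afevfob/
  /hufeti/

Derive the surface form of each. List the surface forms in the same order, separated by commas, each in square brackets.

/vevkose/:
  (1) Final Vowel Raising: [vevkose] → [vevkosi]
  (2) Regressive Voicing Assimilation: [vevkosi] → [vefkosi]
  (3) t-Assibilation: no change — [vefkosi]
  (4) Voicing Between Vowels: [vefkosi] → [vefkozi]
/afevfob/:
  (1) Final Vowel Raising: no change — [afevfob]
  (2) Regressive Voicing Assimilation: [afevfob] → [afeffob]
  (3) t-Assibilation: no change — [afeffob]
  (4) Voicing Between Vowels: [afeffob] → [aveffob]
/hufeti/:
  (1) Final Vowel Raising: no change — [hufeti]
  (2) Regressive Voicing Assimilation: no change — [hufeti]
  (3) t-Assibilation: [hufeti] → [hufesi]
  (4) Voicing Between Vowels: [hufesi] → [huvezi]

[vefkozi], [aveffob], [huvezi]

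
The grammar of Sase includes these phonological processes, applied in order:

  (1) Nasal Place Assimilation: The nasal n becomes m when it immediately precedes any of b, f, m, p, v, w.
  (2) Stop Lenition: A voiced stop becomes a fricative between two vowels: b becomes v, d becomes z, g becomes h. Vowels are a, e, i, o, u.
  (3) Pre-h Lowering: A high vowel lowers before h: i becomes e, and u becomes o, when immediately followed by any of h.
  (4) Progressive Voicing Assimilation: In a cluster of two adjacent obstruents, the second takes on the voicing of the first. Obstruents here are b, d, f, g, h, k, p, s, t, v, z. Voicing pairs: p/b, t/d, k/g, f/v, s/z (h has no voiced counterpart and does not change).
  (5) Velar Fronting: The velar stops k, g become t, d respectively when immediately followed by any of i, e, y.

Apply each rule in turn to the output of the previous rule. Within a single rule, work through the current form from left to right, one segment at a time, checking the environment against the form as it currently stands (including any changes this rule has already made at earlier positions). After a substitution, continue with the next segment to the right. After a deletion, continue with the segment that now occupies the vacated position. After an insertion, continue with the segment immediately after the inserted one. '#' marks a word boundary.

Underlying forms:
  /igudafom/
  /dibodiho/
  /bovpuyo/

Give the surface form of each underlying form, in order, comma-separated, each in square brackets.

/igudafom/:
  (1) Nasal Place Assimilation: no change — [igudafom]
  (2) Stop Lenition: [igudafom] → [ihuzafom]
  (3) Pre-h Lowering: [ihuzafom] → [ehuzafom]
  (4) Progressive Voicing Assimilation: no change — [ehuzafom]
  (5) Velar Fronting: no change — [ehuzafom]
/dibodiho/:
  (1) Nasal Place Assimilation: no change — [dibodiho]
  (2) Stop Lenition: [dibodiho] → [divoziho]
  (3) Pre-h Lowering: [divoziho] → [divozeho]
  (4) Progressive Voicing Assimilation: no change — [divozeho]
  (5) Velar Fronting: no change — [divozeho]
/bovpuyo/:
  (1) Nasal Place Assimilation: no change — [bovpuyo]
  (2) Stop Lenition: no change — [bovpuyo]
  (3) Pre-h Lowering: no change — [bovpuyo]
  (4) Progressive Voicing Assimilation: [bovpuyo] → [bovbuyo]
  (5) Velar Fronting: no change — [bovbuyo]

[ehuzafom], [divozeho], [bovbuyo]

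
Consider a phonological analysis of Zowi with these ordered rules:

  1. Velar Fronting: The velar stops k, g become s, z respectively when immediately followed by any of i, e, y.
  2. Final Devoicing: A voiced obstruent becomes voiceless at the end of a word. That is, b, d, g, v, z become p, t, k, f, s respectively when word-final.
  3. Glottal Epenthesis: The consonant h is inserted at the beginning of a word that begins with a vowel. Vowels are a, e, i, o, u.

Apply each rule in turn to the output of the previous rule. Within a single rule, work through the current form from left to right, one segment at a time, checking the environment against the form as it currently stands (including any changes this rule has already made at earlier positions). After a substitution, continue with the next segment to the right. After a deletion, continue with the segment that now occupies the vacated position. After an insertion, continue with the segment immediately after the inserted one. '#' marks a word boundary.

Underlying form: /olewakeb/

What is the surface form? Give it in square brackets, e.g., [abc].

[holewasep]

1 Velar Fronting: [olewakeb] → [olewaseb]
2 Final Devoicing: [olewaseb] → [olewasep]
3 Glottal Epenthesis: [olewasep] → [holewasep]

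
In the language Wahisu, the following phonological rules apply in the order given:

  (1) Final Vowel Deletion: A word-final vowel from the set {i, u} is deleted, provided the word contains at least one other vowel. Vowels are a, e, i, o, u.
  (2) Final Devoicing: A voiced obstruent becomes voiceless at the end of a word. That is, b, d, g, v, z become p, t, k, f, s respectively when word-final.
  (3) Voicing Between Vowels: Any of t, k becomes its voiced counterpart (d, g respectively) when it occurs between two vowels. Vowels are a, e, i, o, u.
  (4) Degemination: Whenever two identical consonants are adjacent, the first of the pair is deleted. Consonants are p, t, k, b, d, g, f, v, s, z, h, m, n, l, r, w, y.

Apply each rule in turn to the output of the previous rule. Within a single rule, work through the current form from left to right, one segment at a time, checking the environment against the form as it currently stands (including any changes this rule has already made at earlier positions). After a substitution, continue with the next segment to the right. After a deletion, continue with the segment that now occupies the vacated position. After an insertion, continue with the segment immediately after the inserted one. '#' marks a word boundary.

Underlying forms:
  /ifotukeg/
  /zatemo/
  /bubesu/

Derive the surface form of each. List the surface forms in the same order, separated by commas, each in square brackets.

/ifotukeg/:
  (1) Final Vowel Deletion: no change — [ifotukeg]
  (2) Final Devoicing: [ifotukeg] → [ifotukek]
  (3) Voicing Between Vowels: [ifotukek] → [ifodugek]
  (4) Degemination: no change — [ifodugek]
/zatemo/:
  (1) Final Vowel Deletion: no change — [zatemo]
  (2) Final Devoicing: no change — [zatemo]
  (3) Voicing Between Vowels: [zatemo] → [zademo]
  (4) Degemination: no change — [zademo]
/bubesu/:
  (1) Final Vowel Deletion: [bubesu] → [bubes]
  (2) Final Devoicing: no change — [bubes]
  (3) Voicing Between Vowels: no change — [bubes]
  (4) Degemination: no change — [bubes]

[ifodugek], [zademo], [bubes]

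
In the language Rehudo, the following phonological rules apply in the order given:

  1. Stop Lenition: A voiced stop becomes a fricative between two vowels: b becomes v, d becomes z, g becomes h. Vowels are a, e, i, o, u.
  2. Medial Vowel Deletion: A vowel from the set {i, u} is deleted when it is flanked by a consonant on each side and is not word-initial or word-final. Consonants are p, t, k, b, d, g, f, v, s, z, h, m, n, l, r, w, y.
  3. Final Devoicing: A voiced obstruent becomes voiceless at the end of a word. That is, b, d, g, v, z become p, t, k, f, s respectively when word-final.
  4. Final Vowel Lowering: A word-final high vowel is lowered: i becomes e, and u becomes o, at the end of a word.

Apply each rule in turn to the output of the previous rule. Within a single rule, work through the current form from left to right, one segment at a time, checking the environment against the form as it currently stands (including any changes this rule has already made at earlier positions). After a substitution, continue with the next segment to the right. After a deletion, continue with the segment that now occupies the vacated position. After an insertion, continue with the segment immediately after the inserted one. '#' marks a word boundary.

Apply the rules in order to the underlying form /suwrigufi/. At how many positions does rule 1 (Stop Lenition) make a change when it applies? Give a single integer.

1

1 Stop Lenition: [suwrigufi] → [suwrihufi]
2 Medial Vowel Deletion: [suwrihufi] → [swrhfi]
3 Final Devoicing: no change — [swrhfi]
4 Final Vowel Lowering: [swrhfi] → [swrhfe]
Rule 1 changed 1 position(s).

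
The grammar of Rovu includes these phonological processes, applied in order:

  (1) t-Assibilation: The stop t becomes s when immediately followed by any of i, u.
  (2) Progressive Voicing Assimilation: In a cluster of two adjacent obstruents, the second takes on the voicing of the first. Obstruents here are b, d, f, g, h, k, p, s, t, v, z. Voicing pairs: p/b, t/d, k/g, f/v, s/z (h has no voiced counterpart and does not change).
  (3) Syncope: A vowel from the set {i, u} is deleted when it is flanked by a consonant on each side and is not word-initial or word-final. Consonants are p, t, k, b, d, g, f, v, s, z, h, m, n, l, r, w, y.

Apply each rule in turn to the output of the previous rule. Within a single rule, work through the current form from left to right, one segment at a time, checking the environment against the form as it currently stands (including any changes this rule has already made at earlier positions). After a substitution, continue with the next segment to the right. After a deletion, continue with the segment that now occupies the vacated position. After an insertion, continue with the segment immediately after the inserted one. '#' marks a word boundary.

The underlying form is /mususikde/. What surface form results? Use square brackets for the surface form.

(1) t-Assibilation: no change — [mususikde]
(2) Progressive Voicing Assimilation: [mususikde] → [mususikte]
(3) Syncope: [mususikte] → [msskte]

[msskte]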